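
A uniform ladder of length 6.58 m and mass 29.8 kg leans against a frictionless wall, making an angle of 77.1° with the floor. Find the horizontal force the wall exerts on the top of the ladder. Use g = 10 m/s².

N_wall ≈ 34.1 N

Choose the foot of the ladder as the axis so the floor normal and friction both act there and drop out.
Ladder weight 29.8×10 = 298 N acts at 3.29 m along the ladder; its horizontal arm is 3.29·cos77.1° = 0.7345 m → τ = 218.9 N·m clockwise.
Wall normal N acts horizontally at the top; its moment arm is the height L sinθ = 6.58·sin77.1° = 6.414 m, counterclockwise.
Setting net torque to zero: N × 6.414 = 218.9 → N = 34.1 N.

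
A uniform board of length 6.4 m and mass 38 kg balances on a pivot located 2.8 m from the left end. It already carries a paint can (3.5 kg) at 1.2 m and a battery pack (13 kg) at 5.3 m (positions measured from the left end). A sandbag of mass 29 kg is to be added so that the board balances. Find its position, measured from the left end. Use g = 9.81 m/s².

x ≈ 1.35 m from the left end

Taking torques about the pivot (at 2.8 m from the left end):
Beam weight: 38 × 9.81 = 372.8 N down at 3.2 m → arm 0.4 m, τ = 372.8 × 0.4 = 149.1 N·m clockwise.
Paint can: 3.5 × 9.81 = 34.34 N down at 1.2 m → arm 1.6 m, τ = 34.34 × 1.6 = 54.94 N·m counterclockwise.
Battery pack: 13 × 9.81 = 127.5 N down at 5.3 m → arm 2.5 m, τ = 127.5 × 2.5 = 318.8 N·m clockwise.
Net moment of existing loads = 413 N·m clockwise.
The sandbag weighs 29 × 9.81 = 284.5 N and must supply an equal counterclockwise moment, so its lever arm about the pivot is 413 / 284.5 = 1.45 m.
That puts it at 2.8 − 1.45 = 1.35 m from the left end.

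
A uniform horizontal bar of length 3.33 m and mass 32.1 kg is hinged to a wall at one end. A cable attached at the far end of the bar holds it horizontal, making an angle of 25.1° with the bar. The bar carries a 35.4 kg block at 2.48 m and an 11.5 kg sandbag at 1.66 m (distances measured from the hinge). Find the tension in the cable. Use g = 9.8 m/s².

T ≈ 1110 N

Sum moments about the hinge (the unknown hinge reaction has zero arm there).
Beam weight: 32.1 × 9.8 = 314.6 N down at 1.665 m → arm 1.665 m, τ = 314.6 × 1.665 = 523.8 N·m clockwise.
Block: 35.4 × 9.8 = 346.9 N down at 2.48 m → arm 2.48 m, τ = 346.9 × 2.48 = 860.3 N·m clockwise.
Sandbag: 11.5 × 9.8 = 112.7 N down at 1.66 m → arm 1.66 m, τ = 112.7 × 1.66 = 187.1 N·m clockwise.
Total clockwise load moment = 1571 N·m.
The cable tension T acts at 3.33 m; only its component perpendicular to the bar, T sinθ, produces torque. sin 25.1° = 0.4242.
Balancing moments: T × 3.33 × 0.4242 = 1571, giving T = 1571 / 1.413 = 1110 N.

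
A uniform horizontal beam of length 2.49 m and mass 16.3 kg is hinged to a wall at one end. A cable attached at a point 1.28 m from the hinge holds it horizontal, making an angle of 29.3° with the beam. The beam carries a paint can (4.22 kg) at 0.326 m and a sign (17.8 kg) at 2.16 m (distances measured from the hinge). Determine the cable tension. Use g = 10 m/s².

Choose the hinge as the axis so the unknown hinge reaction has zero arm there.
Beam weight: 16.3 × 10 = 163 N down at 1.245 m → arm 1.245 m, τ = 163 × 1.245 = 202.9 N·m clockwise.
Paint can: 4.22 × 10 = 42.2 N down at 0.326 m → arm 0.326 m, τ = 42.2 × 0.326 = 13.76 N·m clockwise.
Sign: 17.8 × 10 = 178 N down at 2.16 m → arm 2.16 m, τ = 178 × 2.16 = 384.5 N·m clockwise.
Total clockwise load moment = 601.2 N·m.
The cable tension T acts at 1.28 m; only its component perpendicular to the beam, T sinθ, produces torque. sin 29.3° = 0.4894.
Setting net torque to zero: T × 1.28 × 0.4894 = 601.2 → T = 601.2 / 0.6264 = 960 N.

T ≈ 960 N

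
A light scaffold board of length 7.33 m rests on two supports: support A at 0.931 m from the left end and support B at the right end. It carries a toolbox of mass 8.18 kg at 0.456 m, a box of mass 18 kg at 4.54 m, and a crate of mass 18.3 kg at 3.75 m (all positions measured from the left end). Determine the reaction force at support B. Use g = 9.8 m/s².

R_B ≈ 173 N

Sum moments about support A (its reaction then has zero moment arm).
Toolbox: 8.18 × 9.8 = 80.16 N down at 0.456 m → arm 0.475 m, τ = 80.16 × 0.475 = 38.08 N·m counterclockwise.
Box: 18 × 9.8 = 176.4 N down at 4.54 m → arm 3.609 m, τ = 176.4 × 3.609 = 636.6 N·m clockwise.
Crate: 18.3 × 9.8 = 179.3 N down at 3.75 m → arm 2.819 m, τ = 179.3 × 2.819 = 505.4 N·m clockwise.
Net load moment about support A = 1104 N·m clockwise.
Reaction R at support B is upward at 7.33 m, arm 6.399 m → moment R × 6.399 counterclockwise.
Balancing moments: R × 6.399 = 1104, giving R = 173 N.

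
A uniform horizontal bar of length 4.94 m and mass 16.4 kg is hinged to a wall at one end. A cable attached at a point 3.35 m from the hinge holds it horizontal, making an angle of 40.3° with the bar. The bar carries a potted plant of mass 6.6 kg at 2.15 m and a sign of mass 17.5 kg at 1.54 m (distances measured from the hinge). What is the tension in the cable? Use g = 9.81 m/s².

Taking torques about the hinge:
Beam weight: 16.4 × 9.81 = 160.9 N down at 2.47 m → arm 2.47 m, τ = 160.9 × 2.47 = 397.4 N·m clockwise.
Potted plant: 6.6 × 9.81 = 64.75 N down at 2.15 m → arm 2.15 m, τ = 64.75 × 2.15 = 139.2 N·m clockwise.
Sign: 17.5 × 9.81 = 171.7 N down at 1.54 m → arm 1.54 m, τ = 171.7 × 1.54 = 264.4 N·m clockwise.
Total clockwise load moment = 801 N·m.
The cable tension T acts at 3.35 m; only its component perpendicular to the bar, T sinθ, produces torque. sin 40.3° = 0.6468.
For rotational equilibrium, T × 3.35 × 0.6468 = 801, so T = 801 / 2.167 = 370 N.

T ≈ 370 N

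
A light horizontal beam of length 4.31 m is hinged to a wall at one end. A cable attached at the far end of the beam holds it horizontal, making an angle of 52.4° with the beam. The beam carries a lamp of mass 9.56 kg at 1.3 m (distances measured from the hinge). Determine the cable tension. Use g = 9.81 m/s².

About the hinge:
Lamp: 9.56 × 9.81 = 93.78 N down at 1.3 m → arm 1.3 m, τ = 93.78 × 1.3 = 121.9 N·m clockwise.
Total clockwise load moment = 121.9 N·m.
The cable tension T acts at 4.31 m; only its component perpendicular to the beam, T sinθ, produces torque. sin 52.4° = 0.7923.
Balancing moments: T × 4.31 × 0.7923 = 121.9, giving T = 121.9 / 3.415 = 35.7 N.

T ≈ 35.7 N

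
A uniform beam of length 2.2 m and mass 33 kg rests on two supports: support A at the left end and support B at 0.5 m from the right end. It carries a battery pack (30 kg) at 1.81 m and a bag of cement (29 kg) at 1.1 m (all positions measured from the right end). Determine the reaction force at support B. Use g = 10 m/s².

R_B ≈ 470 N

Sum moments about support A (its reaction then has zero moment arm).
Beam weight: 33 × 10 = 330 N down at 1.1 m → arm 1.1 m, τ = 330 × 1.1 = 363 N·m clockwise.
Battery pack: 30 × 10 = 300 N down at 1.81 m → arm 0.39 m, τ = 300 × 0.39 = 117 N·m clockwise.
Bag of cement: 29 × 10 = 290 N down at 1.1 m → arm 1.1 m, τ = 290 × 1.1 = 319 N·m clockwise.
Net load moment about support A = 799 N·m clockwise.
Reaction R at support B is upward at 0.5 m, arm 1.7 m → moment R × 1.7 counterclockwise.
For rotational equilibrium, R × 1.7 = 799, so R = 470 N.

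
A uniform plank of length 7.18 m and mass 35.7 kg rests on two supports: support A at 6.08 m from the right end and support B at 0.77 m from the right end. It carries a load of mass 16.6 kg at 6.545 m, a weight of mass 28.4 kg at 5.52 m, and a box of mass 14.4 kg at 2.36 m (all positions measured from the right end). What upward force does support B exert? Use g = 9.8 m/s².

R_B ≈ 278 N

Taking torques about support A:
Beam weight: 35.7 × 9.8 = 349.9 N down at 3.59 m → arm 2.49 m, τ = 349.9 × 2.49 = 871.3 N·m clockwise.
Load: 16.6 × 9.8 = 162.7 N down at 6.545 m → arm 0.465 m, τ = 162.7 × 0.465 = 75.66 N·m counterclockwise.
Weight: 28.4 × 9.8 = 278.3 N down at 5.52 m → arm 0.56 m, τ = 278.3 × 0.56 = 155.8 N·m clockwise.
Box: 14.4 × 9.8 = 141.1 N down at 2.36 m → arm 3.72 m, τ = 141.1 × 3.72 = 524.9 N·m clockwise.
Net load moment about support A = 1476 N·m clockwise.
Reaction R at support B is upward at 0.77 m, arm 5.31 m → moment R × 5.31 counterclockwise.
Setting net torque to zero: R × 5.31 = 1476 → R = 278 N.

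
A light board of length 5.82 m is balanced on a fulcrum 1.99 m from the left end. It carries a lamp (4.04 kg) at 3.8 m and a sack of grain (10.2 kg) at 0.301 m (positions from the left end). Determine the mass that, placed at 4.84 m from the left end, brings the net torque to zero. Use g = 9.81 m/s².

About the fulcrum (at 1.99 m from the left end):
Lamp: 4.04 × 9.81 = 39.63 N down at 3.8 m → arm 1.81 m, τ = 39.63 × 1.81 = 71.73 N·m clockwise.
Sack of grain: 10.2 × 9.81 = 100.1 N down at 0.301 m → arm 1.689 m, τ = 100.1 × 1.689 = 169.1 N·m counterclockwise.
Net moment of known loads = 97.37 N·m counterclockwise.
An unknown mass m at 4.84 m has arm 2.85 m; its moment is m·g·2.85 clockwise.
Setting net torque to zero: m × 9.81 × 2.85 = 97.37 → m = 97.37 / (9.81 × 2.85) = 3.48 kg.

m ≈ 3.48 kg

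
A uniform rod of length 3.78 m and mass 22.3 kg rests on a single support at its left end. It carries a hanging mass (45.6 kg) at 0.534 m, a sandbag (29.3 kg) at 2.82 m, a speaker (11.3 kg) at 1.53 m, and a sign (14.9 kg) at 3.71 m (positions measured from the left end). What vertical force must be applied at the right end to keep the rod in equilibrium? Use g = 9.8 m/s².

Taking torques about the left end:
Beam weight: 22.3 × 9.8 = 218.5 N down at 1.89 m → arm 1.89 m, τ = 218.5 × 1.89 = 413 N·m clockwise.
Hanging mass: 45.6 × 9.8 = 446.9 N down at 0.534 m → arm 0.534 m, τ = 446.9 × 0.534 = 238.6 N·m clockwise.
Sandbag: 29.3 × 9.8 = 287.1 N down at 2.82 m → arm 2.82 m, τ = 287.1 × 2.82 = 809.6 N·m clockwise.
Speaker: 11.3 × 9.8 = 110.7 N down at 1.53 m → arm 1.53 m, τ = 110.7 × 1.53 = 169.4 N·m clockwise.
Sign: 14.9 × 9.8 = 146 N down at 3.71 m → arm 3.71 m, τ = 146 × 3.71 = 541.7 N·m clockwise.
Net moment of the loads = 2172 N·m clockwise.
The upward force F acts at the right end, arm 3.78 m, giving F × 3.78 counterclockwise.
Στ = 0 ⇒ F × 3.78 = 2172 ⇒ F = 2172 / 3.78 = 575 N.

F ≈ 575 N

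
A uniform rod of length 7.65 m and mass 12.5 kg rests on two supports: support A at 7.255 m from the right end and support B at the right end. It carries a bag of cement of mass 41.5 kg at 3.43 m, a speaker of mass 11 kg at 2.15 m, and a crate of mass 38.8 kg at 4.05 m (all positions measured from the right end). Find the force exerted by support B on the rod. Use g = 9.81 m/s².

Taking torques about support A:
Beam weight: 12.5 × 9.81 = 122.6 N down at 3.825 m → arm 3.43 m, τ = 122.6 × 3.43 = 420.5 N·m clockwise.
Bag of cement: 41.5 × 9.81 = 407.1 N down at 3.43 m → arm 3.825 m, τ = 407.1 × 3.825 = 1557 N·m clockwise.
Speaker: 11 × 9.81 = 107.9 N down at 2.15 m → arm 5.105 m, τ = 107.9 × 5.105 = 550.8 N·m clockwise.
Crate: 38.8 × 9.81 = 380.6 N down at 4.05 m → arm 3.205 m, τ = 380.6 × 3.205 = 1220 N·m clockwise.
Net load moment about support A = 3748 N·m clockwise.
Reaction R at support B is upward at 0 m, arm 7.255 m → moment R × 7.255 counterclockwise.
Balancing moments: R × 7.255 = 3748, giving R = 517 N.

R_B ≈ 517 N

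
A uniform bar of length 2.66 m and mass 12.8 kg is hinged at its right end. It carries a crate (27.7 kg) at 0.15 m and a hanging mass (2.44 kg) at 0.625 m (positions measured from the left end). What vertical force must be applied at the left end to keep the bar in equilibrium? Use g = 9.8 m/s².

About the right end:
Beam weight: 12.8 × 9.8 = 125.4 N down at 1.33 m → arm 1.33 m, τ = 125.4 × 1.33 = 166.8 N·m counterclockwise.
Crate: 27.7 × 9.8 = 271.5 N down at 0.15 m → arm 2.51 m, τ = 271.5 × 2.51 = 681.5 N·m counterclockwise.
Hanging mass: 2.44 × 9.8 = 23.91 N down at 0.625 m → arm 2.035 m, τ = 23.91 × 2.035 = 48.66 N·m counterclockwise.
Net moment of the loads = 897 N·m counterclockwise.
The upward force F acts at the left end, arm 2.66 m, giving F × 2.66 clockwise.
For rotational equilibrium, F × 2.66 = 897, so F = 897 / 2.66 = 337 N.

F ≈ 337 N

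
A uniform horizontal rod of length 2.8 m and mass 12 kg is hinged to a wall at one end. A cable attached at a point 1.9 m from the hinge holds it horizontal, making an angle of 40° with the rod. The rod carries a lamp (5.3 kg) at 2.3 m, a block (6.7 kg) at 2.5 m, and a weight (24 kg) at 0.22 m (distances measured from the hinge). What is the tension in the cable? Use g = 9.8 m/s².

T ≈ 409 N

Sum moments about the hinge (the unknown hinge reaction has zero arm there).
Beam weight: 12 × 9.8 = 117.6 N down at 1.4 m → arm 1.4 m, τ = 117.6 × 1.4 = 164.6 N·m clockwise.
Lamp: 5.3 × 9.8 = 51.94 N down at 2.3 m → arm 2.3 m, τ = 51.94 × 2.3 = 119.5 N·m clockwise.
Block: 6.7 × 9.8 = 65.66 N down at 2.5 m → arm 2.5 m, τ = 65.66 × 2.5 = 164.1 N·m clockwise.
Weight: 24 × 9.8 = 235.2 N down at 0.22 m → arm 0.22 m, τ = 235.2 × 0.22 = 51.74 N·m clockwise.
Total clockwise load moment = 499.9 N·m.
The cable tension T acts at 1.9 m; only its component perpendicular to the rod, T sinθ, produces torque. sin 40° = 0.6428.
Στ = 0 ⇒ T × 1.9 × 0.6428 = 499.9 ⇒ T = 499.9 / 1.221 = 409 N.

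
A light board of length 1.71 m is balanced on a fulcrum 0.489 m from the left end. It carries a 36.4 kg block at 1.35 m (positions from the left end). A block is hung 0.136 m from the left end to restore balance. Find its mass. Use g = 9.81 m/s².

m ≈ 88.8 kg

Taking torques about the fulcrum (at 0.489 m from the left end):
Block: 36.4 × 9.81 = 357.1 N down at 1.35 m → arm 0.861 m, τ = 357.1 × 0.861 = 307.5 N·m clockwise.
Net moment of known loads = 307.5 N·m clockwise.
An unknown mass m at 0.136 m has arm 0.353 m; its moment is m·g·0.353 counterclockwise.
Στ = 0 ⇒ m × 9.81 × 0.353 = 307.5 ⇒ m = 307.5 / (9.81 × 0.353) = 88.8 kg.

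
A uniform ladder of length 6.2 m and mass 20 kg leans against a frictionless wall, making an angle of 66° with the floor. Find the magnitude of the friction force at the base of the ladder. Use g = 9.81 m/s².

f ≈ 43.7 N

Sum moments about the foot of the ladder (the floor normal and friction both act there and drop out).
Ladder weight 20×9.81 = 196.2 N acts at 3.1 m along the ladder; its horizontal arm is 3.1·cos66° = 1.261 m → τ = 247.4 N·m clockwise.
Wall normal N acts horizontally at the top; its moment arm is the height L sinθ = 6.2·sin66° = 5.664 m, counterclockwise.
Στ = 0 ⇒ N × 5.664 = 247.4 ⇒ N = 43.7 N.
ΣFx = 0: friction at the foot balances the wall's push, so f = N_wall = 43.7 N.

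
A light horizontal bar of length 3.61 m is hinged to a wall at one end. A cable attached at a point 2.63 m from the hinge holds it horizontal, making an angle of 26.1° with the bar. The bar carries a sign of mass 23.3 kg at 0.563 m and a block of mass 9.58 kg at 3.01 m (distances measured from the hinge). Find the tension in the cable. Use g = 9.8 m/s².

T ≈ 355 N

Take moments about the hinge.
Sign: 23.3 × 9.8 = 228.3 N down at 0.563 m → arm 0.563 m, τ = 228.3 × 0.563 = 128.5 N·m clockwise.
Block: 9.58 × 9.8 = 93.88 N down at 3.01 m → arm 3.01 m, τ = 93.88 × 3.01 = 282.6 N·m clockwise.
Total clockwise load moment = 411.1 N·m.
The cable tension T acts at 2.63 m; only its component perpendicular to the bar, T sinθ, produces torque. sin 26.1° = 0.4399.
Στ = 0 ⇒ T × 2.63 × 0.4399 = 411.1 ⇒ T = 411.1 / 1.157 = 355 N.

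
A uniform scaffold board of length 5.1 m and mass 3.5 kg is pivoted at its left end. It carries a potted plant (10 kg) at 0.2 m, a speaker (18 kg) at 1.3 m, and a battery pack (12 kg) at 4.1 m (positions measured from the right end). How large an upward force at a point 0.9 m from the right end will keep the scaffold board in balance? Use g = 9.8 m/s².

F ≈ 323 N

Take moments about the left end.
Beam weight: 3.5 × 9.8 = 34.3 N down at 2.55 m → arm 2.55 m, τ = 34.3 × 2.55 = 87.46 N·m clockwise.
Potted plant: 10 × 9.8 = 98 N down at 0.2 m → arm 4.9 m, τ = 98 × 4.9 = 480.2 N·m clockwise.
Speaker: 18 × 9.8 = 176.4 N down at 1.3 m → arm 3.8 m, τ = 176.4 × 3.8 = 670.3 N·m clockwise.
Battery pack: 12 × 9.8 = 117.6 N down at 4.1 m → arm 1 m, τ = 117.6 × 1 = 117.6 N·m clockwise.
Net moment of the loads = 1356 N·m clockwise.
The upward force F acts at a point 0.9 m from the right end, arm 4.2 m, giving F × 4.2 counterclockwise.
Balancing moments: F × 4.2 = 1356, giving F = 1356 / 4.2 = 323 N.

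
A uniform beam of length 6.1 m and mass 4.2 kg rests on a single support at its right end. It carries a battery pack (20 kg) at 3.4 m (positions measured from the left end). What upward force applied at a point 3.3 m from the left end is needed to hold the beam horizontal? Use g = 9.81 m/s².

Choose the right end as the axis so the unknown pivot reaction has zero arm there.
Beam weight: 4.2 × 9.81 = 41.2 N down at 3.05 m → arm 3.05 m, τ = 41.2 × 3.05 = 125.7 N·m counterclockwise.
Battery pack: 20 × 9.81 = 196.2 N down at 3.4 m → arm 2.7 m, τ = 196.2 × 2.7 = 529.7 N·m counterclockwise.
Net moment of the loads = 655.4 N·m counterclockwise.
The upward force F acts at a point 3.3 m from the left end, arm 2.8 m, giving F × 2.8 clockwise.
Setting net torque to zero: F × 2.8 = 655.4 → F = 655.4 / 2.8 = 234 N.

F ≈ 234 N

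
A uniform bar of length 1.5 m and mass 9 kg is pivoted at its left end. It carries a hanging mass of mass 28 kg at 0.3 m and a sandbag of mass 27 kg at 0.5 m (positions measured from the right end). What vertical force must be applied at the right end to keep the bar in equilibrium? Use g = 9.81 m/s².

F ≈ 440 N

Take moments about the left end.
Beam weight: 9 × 9.81 = 88.29 N down at 0.75 m → arm 0.75 m, τ = 88.29 × 0.75 = 66.22 N·m clockwise.
Hanging mass: 28 × 9.81 = 274.7 N down at 0.3 m → arm 1.2 m, τ = 274.7 × 1.2 = 329.6 N·m clockwise.
Sandbag: 27 × 9.81 = 264.9 N down at 0.5 m → arm 1 m, τ = 264.9 × 1 = 264.9 N·m clockwise.
Net moment of the loads = 660.7 N·m clockwise.
The upward force F acts at the right end, arm 1.5 m, giving F × 1.5 counterclockwise.
Balancing moments: F × 1.5 = 660.7, giving F = 660.7 / 1.5 = 440 N.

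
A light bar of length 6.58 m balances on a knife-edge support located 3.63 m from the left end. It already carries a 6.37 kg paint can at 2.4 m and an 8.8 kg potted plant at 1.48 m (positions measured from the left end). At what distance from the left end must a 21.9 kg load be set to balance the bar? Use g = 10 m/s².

x ≈ 4.85 m from the left end

Sum moments about the knife-edge support (at 3.63 m from the left end) (the support reaction has zero arm there).
Paint can: 6.37 × 10 = 63.7 N down at 2.4 m → arm 1.23 m, τ = 63.7 × 1.23 = 78.35 N·m counterclockwise.
Potted plant: 8.8 × 10 = 88 N down at 1.48 m → arm 2.15 m, τ = 88 × 2.15 = 189.2 N·m counterclockwise.
Net moment of existing loads = 267.5 N·m counterclockwise.
The load weighs 21.9 × 10 = 219 N and must supply an equal clockwise moment, so its lever arm about the knife-edge support is 267.5 / 219 = 1.22 m.
That puts it at 3.63 + 1.22 = 4.85 m from the left end.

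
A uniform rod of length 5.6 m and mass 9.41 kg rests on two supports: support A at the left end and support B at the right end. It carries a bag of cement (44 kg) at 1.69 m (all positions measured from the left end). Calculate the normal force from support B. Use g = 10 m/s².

Choose support A as the axis so its reaction then has zero moment arm.
Beam weight: 9.41 × 10 = 94.1 N down at 2.8 m → arm 2.8 m, τ = 94.1 × 2.8 = 263.5 N·m clockwise.
Bag of cement: 44 × 10 = 440 N down at 1.69 m → arm 1.69 m, τ = 440 × 1.69 = 743.6 N·m clockwise.
Net load moment about support A = 1007 N·m clockwise.
Reaction R at support B is upward at 5.6 m, arm 5.6 m → moment R × 5.6 counterclockwise.
Στ = 0 ⇒ R × 5.6 = 1007 ⇒ R = 180 N.

R_B ≈ 180 N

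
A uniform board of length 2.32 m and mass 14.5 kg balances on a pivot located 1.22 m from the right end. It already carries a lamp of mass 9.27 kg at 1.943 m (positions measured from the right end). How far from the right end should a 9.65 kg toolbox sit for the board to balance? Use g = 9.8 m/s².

Take moments about the pivot (at 1.22 m from the right end).
Beam weight: 14.5 × 9.8 = 142.1 N down at 1.16 m → arm 0.06 m, τ = 142.1 × 0.06 = 8.526 N·m clockwise.
Lamp: 9.27 × 9.8 = 90.85 N down at 1.943 m → arm 0.723 m, τ = 90.85 × 0.723 = 65.68 N·m counterclockwise.
Net moment of existing loads = 57.15 N·m counterclockwise.
The toolbox weighs 9.65 × 9.8 = 94.57 N and must supply an equal clockwise moment, so its lever arm about the pivot is 57.15 / 94.57 = 0.604 m.
That puts it at 1.22 − 0.604 = 0.616 m from the right end.

x ≈ 0.616 m from the right end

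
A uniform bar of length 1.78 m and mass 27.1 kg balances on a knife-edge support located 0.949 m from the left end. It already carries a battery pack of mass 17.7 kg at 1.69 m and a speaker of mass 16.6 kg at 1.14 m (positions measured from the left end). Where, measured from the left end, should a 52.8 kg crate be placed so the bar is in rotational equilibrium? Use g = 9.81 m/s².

x ≈ 0.671 m from the left end

Take moments about the knife-edge support (at 0.949 m from the left end).
Beam weight: 27.1 × 9.81 = 265.9 N down at 0.89 m → arm 0.059 m, τ = 265.9 × 0.059 = 15.69 N·m counterclockwise.
Battery pack: 17.7 × 9.81 = 173.6 N down at 1.69 m → arm 0.741 m, τ = 173.6 × 0.741 = 128.6 N·m clockwise.
Speaker: 16.6 × 9.81 = 162.8 N down at 1.14 m → arm 0.191 m, τ = 162.8 × 0.191 = 31.09 N·m clockwise.
Net moment of existing loads = 144 N·m clockwise.
The crate weighs 52.8 × 9.81 = 518 N and must supply an equal counterclockwise moment, so its lever arm about the knife-edge support is 144 / 518 = 0.278 m.
That puts it at 0.949 − 0.278 = 0.671 m from the left end.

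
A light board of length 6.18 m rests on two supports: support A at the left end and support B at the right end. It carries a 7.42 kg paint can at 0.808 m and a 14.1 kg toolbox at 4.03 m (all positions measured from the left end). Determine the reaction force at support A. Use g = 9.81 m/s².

About support B:
Paint can: 7.42 × 9.81 = 72.79 N down at 0.808 m → arm 5.372 m, τ = 72.79 × 5.372 = 391 N·m counterclockwise.
Toolbox: 14.1 × 9.81 = 138.3 N down at 4.03 m → arm 2.15 m, τ = 138.3 × 2.15 = 297.3 N·m counterclockwise.
Net load moment about support B = 688.3 N·m counterclockwise.
Reaction R at support A is upward at 0 m, arm 6.18 m → moment R × 6.18 clockwise.
Στ = 0 ⇒ R × 6.18 = 688.3 ⇒ R = 111 N.

R_A ≈ 111 N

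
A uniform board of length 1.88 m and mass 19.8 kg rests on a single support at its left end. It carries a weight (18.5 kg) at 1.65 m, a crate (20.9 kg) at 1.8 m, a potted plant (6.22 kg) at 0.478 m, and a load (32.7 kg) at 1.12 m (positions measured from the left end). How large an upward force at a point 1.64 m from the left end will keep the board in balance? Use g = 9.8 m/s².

About the left end:
Beam weight: 19.8 × 9.8 = 194 N down at 0.94 m → arm 0.94 m, τ = 194 × 0.94 = 182.4 N·m clockwise.
Weight: 18.5 × 9.8 = 181.3 N down at 1.65 m → arm 1.65 m, τ = 181.3 × 1.65 = 299.1 N·m clockwise.
Crate: 20.9 × 9.8 = 204.8 N down at 1.8 m → arm 1.8 m, τ = 204.8 × 1.8 = 368.6 N·m clockwise.
Potted plant: 6.22 × 9.8 = 60.96 N down at 0.478 m → arm 0.478 m, τ = 60.96 × 0.478 = 29.14 N·m clockwise.
Load: 32.7 × 9.8 = 320.5 N down at 1.12 m → arm 1.12 m, τ = 320.5 × 1.12 = 359 N·m clockwise.
Net moment of the loads = 1238 N·m clockwise.
The upward force F acts at a point 1.64 m from the left end, arm 1.64 m, giving F × 1.64 counterclockwise.
Στ = 0 ⇒ F × 1.64 = 1238 ⇒ F = 1238 / 1.64 = 755 N.

F ≈ 755 N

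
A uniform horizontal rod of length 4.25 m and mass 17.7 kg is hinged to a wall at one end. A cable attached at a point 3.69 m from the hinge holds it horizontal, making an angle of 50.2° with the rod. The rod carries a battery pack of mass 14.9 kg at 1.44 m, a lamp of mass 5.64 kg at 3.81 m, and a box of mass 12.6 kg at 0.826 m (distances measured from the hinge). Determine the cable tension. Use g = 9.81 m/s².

T ≈ 315 N

Take moments about the hinge.
Beam weight: 17.7 × 9.81 = 173.6 N down at 2.125 m → arm 2.125 m, τ = 173.6 × 2.125 = 368.9 N·m clockwise.
Battery pack: 14.9 × 9.81 = 146.2 N down at 1.44 m → arm 1.44 m, τ = 146.2 × 1.44 = 210.5 N·m clockwise.
Lamp: 5.64 × 9.81 = 55.33 N down at 3.81 m → arm 3.81 m, τ = 55.33 × 3.81 = 210.8 N·m clockwise.
Box: 12.6 × 9.81 = 123.6 N down at 0.826 m → arm 0.826 m, τ = 123.6 × 0.826 = 102.1 N·m clockwise.
Total clockwise load moment = 892.3 N·m.
The cable tension T acts at 3.69 m; only its component perpendicular to the rod, T sinθ, produces torque. sin 50.2° = 0.7683.
Balancing moments: T × 3.69 × 0.7683 = 892.3, giving T = 892.3 / 2.835 = 315 N.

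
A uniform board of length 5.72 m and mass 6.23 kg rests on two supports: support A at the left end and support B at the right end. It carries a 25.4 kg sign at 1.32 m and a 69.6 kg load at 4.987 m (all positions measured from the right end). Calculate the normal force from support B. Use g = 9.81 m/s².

Sum moments about support A (its reaction then has zero moment arm).
Beam weight: 6.23 × 9.81 = 61.12 N down at 2.86 m → arm 2.86 m, τ = 61.12 × 2.86 = 174.8 N·m clockwise.
Sign: 25.4 × 9.81 = 249.2 N down at 1.32 m → arm 4.4 m, τ = 249.2 × 4.4 = 1096 N·m clockwise.
Load: 69.6 × 9.81 = 682.8 N down at 4.987 m → arm 0.733 m, τ = 682.8 × 0.733 = 500.5 N·m clockwise.
Net load moment about support A = 1771 N·m clockwise.
Reaction R at support B is upward at 0 m, arm 5.72 m → moment R × 5.72 counterclockwise.
For rotational equilibrium, R × 5.72 = 1771, so R = 310 N.

R_B ≈ 310 N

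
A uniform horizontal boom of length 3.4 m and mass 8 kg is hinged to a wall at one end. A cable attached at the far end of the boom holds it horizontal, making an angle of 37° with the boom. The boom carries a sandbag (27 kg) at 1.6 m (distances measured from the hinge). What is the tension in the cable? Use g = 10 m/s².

T ≈ 278 N

About the hinge:
Beam weight: 8 × 10 = 80 N down at 1.7 m → arm 1.7 m, τ = 80 × 1.7 = 136 N·m clockwise.
Sandbag: 27 × 10 = 270 N down at 1.6 m → arm 1.6 m, τ = 270 × 1.6 = 432 N·m clockwise.
Total clockwise load moment = 568 N·m.
The cable tension T acts at 3.4 m; only its component perpendicular to the boom, T sinθ, produces torque. sin 37° = 0.6018.
Setting net torque to zero: T × 3.4 × 0.6018 = 568 → T = 568 / 2.046 = 278 N.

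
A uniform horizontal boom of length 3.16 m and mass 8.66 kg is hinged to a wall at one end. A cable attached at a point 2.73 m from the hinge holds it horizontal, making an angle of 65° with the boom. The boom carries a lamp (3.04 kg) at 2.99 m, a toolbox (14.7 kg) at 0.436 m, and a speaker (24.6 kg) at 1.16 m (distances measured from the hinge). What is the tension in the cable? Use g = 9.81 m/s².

Choose the hinge as the axis so the unknown hinge reaction has zero arm there.
Beam weight: 8.66 × 9.81 = 84.95 N down at 1.58 m → arm 1.58 m, τ = 84.95 × 1.58 = 134.2 N·m clockwise.
Lamp: 3.04 × 9.81 = 29.82 N down at 2.99 m → arm 2.99 m, τ = 29.82 × 2.99 = 89.16 N·m clockwise.
Toolbox: 14.7 × 9.81 = 144.2 N down at 0.436 m → arm 0.436 m, τ = 144.2 × 0.436 = 62.87 N·m clockwise.
Speaker: 24.6 × 9.81 = 241.3 N down at 1.16 m → arm 1.16 m, τ = 241.3 × 1.16 = 279.9 N·m clockwise.
Total clockwise load moment = 566.1 N·m.
The cable tension T acts at 2.73 m; only its component perpendicular to the boom, T sinθ, produces torque. sin 65° = 0.9063.
For rotational equilibrium, T × 2.73 × 0.9063 = 566.1, so T = 566.1 / 2.474 = 229 N.

T ≈ 229 N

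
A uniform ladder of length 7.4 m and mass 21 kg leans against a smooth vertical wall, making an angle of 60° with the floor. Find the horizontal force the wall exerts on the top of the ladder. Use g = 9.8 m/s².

N_wall ≈ 59.4 N

Choose the foot of the ladder as the axis so the floor normal and friction both act there and drop out.
Ladder weight 21×9.8 = 205.8 N acts at 3.7 m along the ladder; its horizontal arm is 3.7·cos60° = 1.85 m → τ = 380.7 N·m clockwise.
Wall normal N acts horizontally at the top; its moment arm is the height L sinθ = 7.4·sin60° = 6.409 m, counterclockwise.
For rotational equilibrium, N × 6.409 = 380.7, so N = 59.4 N.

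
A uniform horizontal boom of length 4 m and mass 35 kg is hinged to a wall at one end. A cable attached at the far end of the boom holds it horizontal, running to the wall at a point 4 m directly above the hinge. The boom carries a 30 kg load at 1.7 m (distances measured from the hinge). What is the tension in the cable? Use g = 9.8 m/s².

Choose the hinge as the axis so the unknown hinge reaction has zero arm there.
Beam weight: 35 × 9.8 = 343 N down at 2 m → arm 2 m, τ = 343 × 2 = 686 N·m clockwise.
Load: 30 × 9.8 = 294 N down at 1.7 m → arm 1.7 m, τ = 294 × 1.7 = 499.8 N·m clockwise.
Total clockwise load moment = 1186 N·m.
The cable tension T acts at 4 m; only its component perpendicular to the boom, T sinθ, produces torque. sinθ = h/√(h²+d²) = 4/√(4²+4²) = 0.7071.
For rotational equilibrium, T × 4 × 0.7071 = 1186, so T = 1186 / 2.828 = 419 N.

T ≈ 419 N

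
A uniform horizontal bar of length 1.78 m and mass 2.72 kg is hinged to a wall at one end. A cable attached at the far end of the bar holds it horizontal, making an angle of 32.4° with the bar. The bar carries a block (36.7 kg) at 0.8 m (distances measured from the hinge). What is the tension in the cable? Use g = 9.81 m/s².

Taking torques about the hinge:
Beam weight: 2.72 × 9.81 = 26.68 N down at 0.89 m → arm 0.89 m, τ = 26.68 × 0.89 = 23.75 N·m clockwise.
Block: 36.7 × 9.81 = 360 N down at 0.8 m → arm 0.8 m, τ = 360 × 0.8 = 288 N·m clockwise.
Total clockwise load moment = 311.8 N·m.
The cable tension T acts at 1.78 m; only its component perpendicular to the bar, T sinθ, produces torque. sin 32.4° = 0.5358.
Στ = 0 ⇒ T × 1.78 × 0.5358 = 311.8 ⇒ T = 311.8 / 0.9537 = 327 N.

T ≈ 327 N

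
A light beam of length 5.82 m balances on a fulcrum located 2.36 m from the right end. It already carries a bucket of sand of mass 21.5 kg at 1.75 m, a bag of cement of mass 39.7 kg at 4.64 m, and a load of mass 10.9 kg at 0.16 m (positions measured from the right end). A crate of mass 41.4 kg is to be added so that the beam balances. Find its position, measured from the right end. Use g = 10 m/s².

Choose the fulcrum (at 2.36 m from the right end) as the axis so the support reaction has zero arm there.
Bucket of sand: 21.5 × 10 = 215 N down at 1.75 m → arm 0.61 m, τ = 215 × 0.61 = 131.2 N·m clockwise.
Bag of cement: 39.7 × 10 = 397 N down at 4.64 m → arm 2.28 m, τ = 397 × 2.28 = 905.2 N·m counterclockwise.
Load: 10.9 × 10 = 109 N down at 0.16 m → arm 2.2 m, τ = 109 × 2.2 = 239.8 N·m clockwise.
Net moment of existing loads = 534.2 N·m counterclockwise.
The crate weighs 41.4 × 10 = 414 N and must supply an equal clockwise moment, so its lever arm about the fulcrum is 534.2 / 414 = 1.29 m.
That puts it at 2.36 − 1.29 = 1.07 m from the right end.

x ≈ 1.07 m from the right end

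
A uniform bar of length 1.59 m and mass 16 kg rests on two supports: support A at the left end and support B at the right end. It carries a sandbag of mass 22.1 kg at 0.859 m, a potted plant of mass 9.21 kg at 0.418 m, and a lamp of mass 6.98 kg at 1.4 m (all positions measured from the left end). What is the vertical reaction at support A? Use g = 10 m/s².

Taking torques about support B:
Beam weight: 16 × 10 = 160 N down at 0.795 m → arm 0.795 m, τ = 160 × 0.795 = 127.2 N·m counterclockwise.
Sandbag: 22.1 × 10 = 221 N down at 0.859 m → arm 0.731 m, τ = 221 × 0.731 = 161.6 N·m counterclockwise.
Potted plant: 9.21 × 10 = 92.1 N down at 0.418 m → arm 1.172 m, τ = 92.1 × 1.172 = 107.9 N·m counterclockwise.
Lamp: 6.98 × 10 = 69.8 N down at 1.4 m → arm 0.19 m, τ = 69.8 × 0.19 = 13.26 N·m counterclockwise.
Net load moment about support B = 410 N·m counterclockwise.
Reaction R at support A is upward at 0 m, arm 1.59 m → moment R × 1.59 clockwise.
Στ = 0 ⇒ R × 1.59 = 410 ⇒ R = 258 N.

R_A ≈ 258 N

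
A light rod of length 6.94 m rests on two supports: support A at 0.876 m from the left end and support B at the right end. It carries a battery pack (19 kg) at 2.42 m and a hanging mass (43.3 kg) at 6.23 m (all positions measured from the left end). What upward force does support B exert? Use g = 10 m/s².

Sum moments about support A (its reaction then has zero moment arm).
Battery pack: 19 × 10 = 190 N down at 2.42 m → arm 1.544 m, τ = 190 × 1.544 = 293.4 N·m clockwise.
Hanging mass: 43.3 × 10 = 433 N down at 6.23 m → arm 5.354 m, τ = 433 × 5.354 = 2318 N·m clockwise.
Net load moment about support A = 2611 N·m clockwise.
Reaction R at support B is upward at 6.94 m, arm 6.064 m → moment R × 6.064 counterclockwise.
For rotational equilibrium, R × 6.064 = 2611, so R = 431 N.

R_B ≈ 431 N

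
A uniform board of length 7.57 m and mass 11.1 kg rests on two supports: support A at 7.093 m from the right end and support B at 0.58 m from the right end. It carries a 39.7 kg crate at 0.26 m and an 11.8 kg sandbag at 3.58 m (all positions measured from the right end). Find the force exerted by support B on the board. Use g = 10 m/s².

Taking torques about support A:
Beam weight: 11.1 × 10 = 111 N down at 3.785 m → arm 3.308 m, τ = 111 × 3.308 = 367.2 N·m clockwise.
Crate: 39.7 × 10 = 397 N down at 0.26 m → arm 6.833 m, τ = 397 × 6.833 = 2713 N·m clockwise.
Sandbag: 11.8 × 10 = 118 N down at 3.58 m → arm 3.513 m, τ = 118 × 3.513 = 414.5 N·m clockwise.
Net load moment about support A = 3495 N·m clockwise.
Reaction R at support B is upward at 0.58 m, arm 6.513 m → moment R × 6.513 counterclockwise.
Στ = 0 ⇒ R × 6.513 = 3495 ⇒ R = 537 N.

R_B ≈ 537 N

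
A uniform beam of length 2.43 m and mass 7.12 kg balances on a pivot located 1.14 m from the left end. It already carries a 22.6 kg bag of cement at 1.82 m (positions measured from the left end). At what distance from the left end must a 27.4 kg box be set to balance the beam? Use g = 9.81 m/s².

x ≈ 0.56 m from the left end

Choose the pivot (at 1.14 m from the left end) as the axis so the support reaction has zero arm there.
Beam weight: 7.12 × 9.81 = 69.85 N down at 1.215 m → arm 0.075 m, τ = 69.85 × 0.075 = 5.239 N·m clockwise.
Bag of cement: 22.6 × 9.81 = 221.7 N down at 1.82 m → arm 0.68 m, τ = 221.7 × 0.68 = 150.8 N·m clockwise.
Net moment of existing loads = 156 N·m clockwise.
The box weighs 27.4 × 9.81 = 268.8 N and must supply an equal counterclockwise moment, so its lever arm about the pivot is 156 / 268.8 = 0.58 m.
That puts it at 1.14 − 0.58 = 0.56 m from the left end.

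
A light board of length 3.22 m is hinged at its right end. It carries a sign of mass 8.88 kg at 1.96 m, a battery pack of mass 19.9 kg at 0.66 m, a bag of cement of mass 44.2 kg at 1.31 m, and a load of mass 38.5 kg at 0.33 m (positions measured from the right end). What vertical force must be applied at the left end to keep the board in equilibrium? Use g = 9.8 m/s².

F ≈ 308 N

Take moments about the right end.
Sign: 8.88 × 9.8 = 87.02 N down at 1.96 m → arm 1.96 m, τ = 87.02 × 1.96 = 170.6 N·m counterclockwise.
Battery pack: 19.9 × 9.8 = 195 N down at 0.66 m → arm 0.66 m, τ = 195 × 0.66 = 128.7 N·m counterclockwise.
Bag of cement: 44.2 × 9.8 = 433.2 N down at 1.31 m → arm 1.31 m, τ = 433.2 × 1.31 = 567.5 N·m counterclockwise.
Load: 38.5 × 9.8 = 377.3 N down at 0.33 m → arm 0.33 m, τ = 377.3 × 0.33 = 124.5 N·m counterclockwise.
Net moment of the loads = 991.3 N·m counterclockwise.
The upward force F acts at the left end, arm 3.22 m, giving F × 3.22 clockwise.
Balancing moments: F × 3.22 = 991.3, giving F = 991.3 / 3.22 = 308 N.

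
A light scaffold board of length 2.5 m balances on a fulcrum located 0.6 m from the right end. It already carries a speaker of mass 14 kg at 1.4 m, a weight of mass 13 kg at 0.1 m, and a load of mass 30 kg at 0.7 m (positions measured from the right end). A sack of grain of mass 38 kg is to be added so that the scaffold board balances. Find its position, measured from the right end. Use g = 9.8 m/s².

x ≈ 0.397 m from the right end

Taking torques about the fulcrum (at 0.6 m from the right end):
Speaker: 14 × 9.8 = 137.2 N down at 1.4 m → arm 0.8 m, τ = 137.2 × 0.8 = 109.8 N·m counterclockwise.
Weight: 13 × 9.8 = 127.4 N down at 0.1 m → arm 0.5 m, τ = 127.4 × 0.5 = 63.7 N·m clockwise.
Load: 30 × 9.8 = 294 N down at 0.7 m → arm 0.1 m, τ = 294 × 0.1 = 29.4 N·m counterclockwise.
Net moment of existing loads = 75.5 N·m counterclockwise.
The sack of grain weighs 38 × 9.8 = 372.4 N and must supply an equal clockwise moment, so its lever arm about the fulcrum is 75.5 / 372.4 = 0.203 m.
That puts it at 0.6 − 0.203 = 0.397 m from the right end.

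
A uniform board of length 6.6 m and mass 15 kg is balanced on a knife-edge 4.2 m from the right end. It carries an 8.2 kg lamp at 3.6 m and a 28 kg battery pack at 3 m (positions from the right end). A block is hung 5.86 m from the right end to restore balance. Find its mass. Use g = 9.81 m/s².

m ≈ 31.3 kg

Choose the knife-edge (at 4.2 m from the right end) as the axis so the support reaction has zero arm there.
Beam weight: 15 × 9.81 = 147.2 N down at 3.3 m → arm 0.9 m, τ = 147.2 × 0.9 = 132.5 N·m clockwise.
Lamp: 8.2 × 9.81 = 80.44 N down at 3.6 m → arm 0.6 m, τ = 80.44 × 0.6 = 48.26 N·m clockwise.
Battery pack: 28 × 9.81 = 274.7 N down at 3 m → arm 1.2 m, τ = 274.7 × 1.2 = 329.6 N·m clockwise.
Net moment of known loads = 510.4 N·m clockwise.
An unknown mass m at 5.86 m has arm 1.66 m; its moment is m·g·1.66 counterclockwise.
For rotational equilibrium, m × 9.81 × 1.66 = 510.4, so m = 510.4 / (9.81 × 1.66) = 31.3 kg.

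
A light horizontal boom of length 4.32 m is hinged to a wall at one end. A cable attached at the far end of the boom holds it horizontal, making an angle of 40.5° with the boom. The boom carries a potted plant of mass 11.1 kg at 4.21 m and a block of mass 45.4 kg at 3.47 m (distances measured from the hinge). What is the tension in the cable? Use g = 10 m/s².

Take moments about the hinge.
Potted plant: 11.1 × 10 = 111 N down at 4.21 m → arm 4.21 m, τ = 111 × 4.21 = 467.3 N·m clockwise.
Block: 45.4 × 10 = 454 N down at 3.47 m → arm 3.47 m, τ = 454 × 3.47 = 1575 N·m clockwise.
Total clockwise load moment = 2042 N·m.
The cable tension T acts at 4.32 m; only its component perpendicular to the boom, T sinθ, produces torque. sin 40.5° = 0.6494.
Setting net torque to zero: T × 4.32 × 0.6494 = 2042 → T = 2042 / 2.805 = 728 N.

T ≈ 728 N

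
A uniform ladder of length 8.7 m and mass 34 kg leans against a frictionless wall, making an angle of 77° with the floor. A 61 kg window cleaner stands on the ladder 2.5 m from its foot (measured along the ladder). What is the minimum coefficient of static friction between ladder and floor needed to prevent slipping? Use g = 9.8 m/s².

About the foot of the ladder:
Ladder weight 34×9.8 = 333.2 N acts at 4.35 m along the ladder; its horizontal arm is 4.35·cos77° = 0.9785 m → τ = 326 N·m clockwise.
Window cleaner: 61×9.8 = 597.8 N at 2.5 m → arm 0.5624 m → τ = 336.2 N·m clockwise.
Wall normal N acts horizontally at the top; its moment arm is the height L sinθ = 8.7·sin77° = 8.477 m, counterclockwise.
Setting net torque to zero: N × 8.477 = 662.2 → N = 78.12 N.
ΣFx = 0 ⇒ f = N_wall = 78.12 N. ΣFy = 0 ⇒ N_floor = 931 N.
μ_min = f / N_floor = 78.12 / 931 = 0.0839.

μ_min ≈ 0.0839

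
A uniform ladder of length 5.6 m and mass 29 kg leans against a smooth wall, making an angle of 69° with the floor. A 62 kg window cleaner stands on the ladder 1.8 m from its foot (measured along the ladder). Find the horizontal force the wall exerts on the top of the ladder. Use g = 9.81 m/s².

N_wall ≈ 130 N

Take moments about the foot of the ladder.
Ladder weight 29×9.81 = 284.5 N acts at 2.8 m along the ladder; its horizontal arm is 2.8·cos69° = 1.003 m → τ = 285.4 N·m clockwise.
Window cleaner: 62×9.81 = 608.2 N at 1.8 m → arm 0.6451 m → τ = 392.3 N·m clockwise.
Wall normal N acts horizontally at the top; its moment arm is the height L sinθ = 5.6·sin69° = 5.228 m, counterclockwise.
For rotational equilibrium, N × 5.228 = 677.7, so N = 130 N.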